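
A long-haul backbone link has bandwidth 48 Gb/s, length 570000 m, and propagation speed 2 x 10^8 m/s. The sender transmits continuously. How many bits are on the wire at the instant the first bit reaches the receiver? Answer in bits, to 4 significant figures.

Propagation delay = 570000 / 200000000 = 0.00285 s.
BDP = R × t_prop = 48000000000 × 0.00285 = 136800000 bits.

136800000 bits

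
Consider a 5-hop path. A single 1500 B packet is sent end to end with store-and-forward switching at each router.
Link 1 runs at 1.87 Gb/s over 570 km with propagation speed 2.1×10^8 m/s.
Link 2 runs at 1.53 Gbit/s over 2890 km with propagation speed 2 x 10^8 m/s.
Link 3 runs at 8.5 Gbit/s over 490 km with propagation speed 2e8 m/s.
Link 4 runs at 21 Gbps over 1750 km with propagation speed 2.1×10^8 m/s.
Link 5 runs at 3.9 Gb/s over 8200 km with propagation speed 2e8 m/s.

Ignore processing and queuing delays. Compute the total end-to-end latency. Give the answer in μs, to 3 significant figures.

69000 μs

L = 1500 × 8 = 12000 bits.
Transmission delays (L/R per hop): 6.41711, 7.84314, 1.41176, 0.571429, 3.07692 μs; sum = 19.3204 μs.
Propagation delays (d/s per hop): 2714.29, 14450, 2450, 8333.33, 41000 μs; sum = 68947.6 μs.
End-to-end = 69000 μs.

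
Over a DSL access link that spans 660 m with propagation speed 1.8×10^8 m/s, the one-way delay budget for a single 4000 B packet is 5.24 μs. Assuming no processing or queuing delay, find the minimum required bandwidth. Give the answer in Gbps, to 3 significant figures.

L = 32000 bits.
Propagation delay = 660 / 180000000 = 3.66667 μs.
Transmission budget = 5.24 − 3.66667 = 1.57333 μs.
R ≥ L / t_tx = 32000 bits / 1.57333e-06 s = 20.3 Gbps.

20.3 Gbps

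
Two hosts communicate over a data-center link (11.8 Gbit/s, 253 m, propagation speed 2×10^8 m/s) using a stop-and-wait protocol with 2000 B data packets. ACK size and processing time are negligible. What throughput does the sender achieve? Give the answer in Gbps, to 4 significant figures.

t_tx = L/R = 16000/11800000000 = 1.35593e-06 s.
t_prop = 253/200000000 = 1.265e-06 s; RTT = 2.53e-06 s.
Cycle = t_tx + RTT = 3.88593e-06 s.
Throughput = L / cycle = 16000 / 3.88593e-06 = 4.117 Gbps.

4.117 Gbps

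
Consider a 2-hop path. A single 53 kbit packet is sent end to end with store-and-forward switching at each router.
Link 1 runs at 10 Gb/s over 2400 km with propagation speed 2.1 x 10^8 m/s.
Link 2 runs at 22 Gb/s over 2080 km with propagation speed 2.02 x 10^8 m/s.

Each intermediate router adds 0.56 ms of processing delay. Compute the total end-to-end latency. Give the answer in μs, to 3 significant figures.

L = 53000 bits.
Transmission delays (L/R per hop): 5.3, 2.40909 μs; sum = 7.70909 μs.
Propagation delays (d/s per hop): 11428.6, 10297 μs; sum = 21725.6 μs.
Processing at 1 router(s): 1 × 0.56 ms = 560 μs.
End-to-end = 22300 μs.

22300 μs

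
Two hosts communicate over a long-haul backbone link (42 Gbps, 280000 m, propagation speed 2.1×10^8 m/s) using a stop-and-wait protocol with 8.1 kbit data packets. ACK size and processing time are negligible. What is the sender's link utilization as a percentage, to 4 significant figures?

0.007232 %

t_tx = L/R = 8100/42000000000 = 1.92857e-07 s.
t_prop = 280000/210000000 = 0.00133333 s; RTT = 0.00266667 s.
Cycle = t_tx + RTT = 0.00266686 s.
Utilization = t_tx / cycle = 1.92857e-07/0.00266686 = 0.007232 %.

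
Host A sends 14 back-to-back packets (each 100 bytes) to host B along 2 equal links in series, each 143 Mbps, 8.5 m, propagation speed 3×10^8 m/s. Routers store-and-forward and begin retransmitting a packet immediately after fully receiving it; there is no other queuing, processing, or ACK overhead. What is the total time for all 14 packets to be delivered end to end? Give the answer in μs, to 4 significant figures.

Per-hop transmission t_tx = L/R = 800/143000000 = 5.59441 μs.
Per-hop propagation t_prop = 8.5/300000000 = 0.0283333 μs.
Pipeline fill: first packet needs 2·t_tx to clear all hops; remaining 13 packets each add one t_tx.
Total = (2+14-1)·t_tx + 2·t_prop = 15·5.59441 + 2·0.0283333 = 83.97 μs.

83.97 μs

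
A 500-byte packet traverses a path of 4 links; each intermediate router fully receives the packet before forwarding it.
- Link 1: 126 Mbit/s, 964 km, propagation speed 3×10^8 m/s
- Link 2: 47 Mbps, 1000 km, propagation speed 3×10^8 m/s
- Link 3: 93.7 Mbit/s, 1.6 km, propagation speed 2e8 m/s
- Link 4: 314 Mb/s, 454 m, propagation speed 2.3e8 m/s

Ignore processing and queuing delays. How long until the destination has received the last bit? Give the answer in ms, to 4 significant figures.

L = 500 × 8 = 4000 bits.
Transmission delays (L/R per hop): 0.031746, 0.0851064, 0.0426894, 0.0127389 ms; sum = 0.172281 ms.
Propagation delays (d/s per hop): 3.21333, 3.33333, 0.008, 0.00197391 ms; sum = 6.55664 ms.
End-to-end = 6.729 ms.

6.729 ms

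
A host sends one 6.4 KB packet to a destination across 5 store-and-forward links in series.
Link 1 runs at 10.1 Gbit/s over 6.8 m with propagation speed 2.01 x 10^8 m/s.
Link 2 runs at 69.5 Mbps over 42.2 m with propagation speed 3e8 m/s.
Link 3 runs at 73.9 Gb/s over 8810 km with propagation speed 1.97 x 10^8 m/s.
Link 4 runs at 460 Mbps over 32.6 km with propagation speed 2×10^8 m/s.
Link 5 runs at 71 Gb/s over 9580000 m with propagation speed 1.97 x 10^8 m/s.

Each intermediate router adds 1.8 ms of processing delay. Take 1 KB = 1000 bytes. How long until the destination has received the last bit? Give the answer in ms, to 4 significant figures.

L = 51200 bits.
Transmission delays (L/R per hop): 0.00506931, 0.736691, 0.000692828, 0.111304, 0.000721127 ms; sum = 0.854478 ms.
Propagation delays (d/s per hop): 3.38308e-05, 0.000140667, 44.7208, 0.163, 48.6294 ms; sum = 93.5134 ms.
Processing at 4 router(s): 4 × 1.8 ms = 7.2 ms.
End-to-end = 101.6 ms.

101.6 ms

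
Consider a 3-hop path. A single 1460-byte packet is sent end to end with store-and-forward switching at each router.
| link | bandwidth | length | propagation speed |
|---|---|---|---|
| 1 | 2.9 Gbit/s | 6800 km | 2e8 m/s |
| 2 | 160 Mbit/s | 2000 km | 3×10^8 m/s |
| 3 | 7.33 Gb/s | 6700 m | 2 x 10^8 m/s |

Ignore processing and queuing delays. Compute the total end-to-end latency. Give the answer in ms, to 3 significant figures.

40.8 ms

L = 1460 × 8 = 11680 bits.
Transmission delays (L/R per hop): 0.00402759, 0.073, 0.00159345 ms; sum = 0.078621 ms.
Propagation delays (d/s per hop): 34, 6.66667, 0.0335 ms; sum = 40.7002 ms.
End-to-end = 40.8 ms.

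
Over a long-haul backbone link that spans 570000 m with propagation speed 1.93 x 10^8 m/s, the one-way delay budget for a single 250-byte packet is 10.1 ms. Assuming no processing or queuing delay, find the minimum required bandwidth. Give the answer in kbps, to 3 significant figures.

L = 2000 bits.
Propagation delay = 570000 / 193000000 = 2.95337 ms.
Transmission budget = 10.1 − 2.95337 = 7.14663 ms.
R ≥ L / t_tx = 2000 bits / 0.00714663 s = 280 kbps.

280 kbps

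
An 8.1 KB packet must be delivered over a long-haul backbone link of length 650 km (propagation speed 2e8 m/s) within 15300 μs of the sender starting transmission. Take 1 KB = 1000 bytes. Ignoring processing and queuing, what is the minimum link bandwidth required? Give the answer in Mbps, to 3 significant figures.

5.38 Mbps

L = 64800 bits.
Propagation delay = 650000 / 200000000 = 3250 μs.
Transmission budget = 15300 − 3250 = 12050 μs.
R ≥ L / t_tx = 64800 bits / 0.01205 s = 5.38 Mbps.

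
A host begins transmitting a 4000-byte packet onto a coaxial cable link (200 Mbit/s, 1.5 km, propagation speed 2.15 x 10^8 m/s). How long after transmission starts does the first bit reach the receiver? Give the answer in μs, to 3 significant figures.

6.98 μs

First bit experiences only propagation delay: d/s = 1500/215000000 = 6.98 μs.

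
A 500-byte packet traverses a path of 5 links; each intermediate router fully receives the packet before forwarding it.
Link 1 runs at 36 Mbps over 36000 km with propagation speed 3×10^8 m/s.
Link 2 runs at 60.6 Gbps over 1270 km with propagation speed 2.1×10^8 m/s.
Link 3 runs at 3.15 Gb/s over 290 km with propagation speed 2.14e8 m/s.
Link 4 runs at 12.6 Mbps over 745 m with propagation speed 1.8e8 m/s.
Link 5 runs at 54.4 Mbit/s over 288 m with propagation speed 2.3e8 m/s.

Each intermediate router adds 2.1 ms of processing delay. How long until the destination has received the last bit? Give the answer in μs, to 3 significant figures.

136000 μs

L = 500 × 8 = 4000 bits.
Transmission delays (L/R per hop): 111.111, 0.0660066, 1.26984, 317.46, 73.5294 μs; sum = 503.437 μs.
Propagation delays (d/s per hop): 120000, 6047.62, 1355.14, 4.13889, 1.25217 μs; sum = 127408 μs.
Processing at 4 router(s): 4 × 2.1 ms = 8400 μs.
End-to-end = 136000 μs.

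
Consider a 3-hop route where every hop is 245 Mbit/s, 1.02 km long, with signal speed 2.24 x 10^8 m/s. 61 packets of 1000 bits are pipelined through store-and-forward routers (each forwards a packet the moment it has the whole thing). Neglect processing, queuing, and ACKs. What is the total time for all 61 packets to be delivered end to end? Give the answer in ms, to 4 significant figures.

0.2708 ms

Per-hop transmission t_tx = L/R = 1000/245000000 = 0.00408163 ms.
Per-hop propagation t_prop = 1020/2.24e+08 = 0.00455357 ms.
Pipeline fill: first packet needs 3·t_tx to clear all hops; remaining 60 packets each add one t_tx.
Total = (3+61-1)·t_tx + 3·t_prop = 63·0.00408163 + 3·0.00455357 = 0.2708 ms.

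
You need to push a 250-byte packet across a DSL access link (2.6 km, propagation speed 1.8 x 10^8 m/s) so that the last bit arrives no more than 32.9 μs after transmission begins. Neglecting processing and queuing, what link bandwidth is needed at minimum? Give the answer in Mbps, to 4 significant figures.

L = 2000 bits.
Propagation delay = 2600 / 180000000 = 14.4444 μs.
Transmission budget = 32.9 − 14.4444 = 18.4556 μs.
R ≥ L / t_tx = 2000 bits / 1.84556e-05 s = 108.4 Mbps.

108.4 Mbps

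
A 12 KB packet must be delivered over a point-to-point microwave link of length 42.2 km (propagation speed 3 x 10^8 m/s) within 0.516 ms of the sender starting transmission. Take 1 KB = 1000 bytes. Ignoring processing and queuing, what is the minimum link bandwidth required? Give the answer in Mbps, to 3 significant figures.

L = 96000 bits.
Propagation delay = 42200 / 300000000 = 0.140667 ms.
Transmission budget = 0.516 − 0.140667 = 0.375333 ms.
R ≥ L / t_tx = 96000 bits / 0.000375333 s = 256 Mbps.

256 Mbps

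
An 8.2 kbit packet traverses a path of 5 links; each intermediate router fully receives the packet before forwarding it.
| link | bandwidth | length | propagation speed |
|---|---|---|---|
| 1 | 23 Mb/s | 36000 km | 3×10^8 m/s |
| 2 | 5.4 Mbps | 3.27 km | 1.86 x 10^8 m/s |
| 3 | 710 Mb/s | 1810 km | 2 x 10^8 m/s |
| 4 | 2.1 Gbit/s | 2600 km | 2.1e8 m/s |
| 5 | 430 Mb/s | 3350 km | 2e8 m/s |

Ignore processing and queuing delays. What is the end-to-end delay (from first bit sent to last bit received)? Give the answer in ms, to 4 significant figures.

L = 8200 bits.
Transmission delays (L/R per hop): 0.356522, 1.51852, 0.0115493, 0.00390476, 0.0190698 ms; sum = 1.90956 ms.
Propagation delays (d/s per hop): 120, 0.0175806, 9.05, 12.381, 16.75 ms; sum = 158.199 ms.
End-to-end = 160.1 ms.

160.1 ms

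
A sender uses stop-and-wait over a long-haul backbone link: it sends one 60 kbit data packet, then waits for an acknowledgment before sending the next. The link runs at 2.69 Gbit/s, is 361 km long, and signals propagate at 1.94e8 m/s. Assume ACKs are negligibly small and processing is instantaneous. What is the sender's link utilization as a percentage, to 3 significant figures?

t_tx = L/R = 60000/2690000000 = 2.23048e-05 s.
t_prop = 361000/194000000 = 0.00186082 s; RTT = 0.00372165 s.
Cycle = t_tx + RTT = 0.00374395 s.
Utilization = t_tx / cycle = 2.23048e-05/0.00374395 = 0.596 %.

0.596 %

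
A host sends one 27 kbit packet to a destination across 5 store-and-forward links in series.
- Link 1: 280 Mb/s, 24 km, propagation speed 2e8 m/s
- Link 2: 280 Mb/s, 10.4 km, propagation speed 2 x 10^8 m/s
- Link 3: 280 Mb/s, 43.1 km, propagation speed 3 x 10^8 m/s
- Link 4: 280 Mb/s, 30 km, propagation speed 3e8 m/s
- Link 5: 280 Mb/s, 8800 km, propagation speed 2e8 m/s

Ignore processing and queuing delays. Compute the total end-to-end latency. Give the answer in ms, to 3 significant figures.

44.9 ms

L = 27000 bits.
Transmission delay per hop = L/R = 27000/280000000 = 0.0964286 ms; 5 hops → 0.482143 ms.
Propagation delays (d/s per hop): 0.12, 0.052, 0.143667, 0.1, 44 ms; sum = 44.4157 ms.
End-to-end = 44.9 ms.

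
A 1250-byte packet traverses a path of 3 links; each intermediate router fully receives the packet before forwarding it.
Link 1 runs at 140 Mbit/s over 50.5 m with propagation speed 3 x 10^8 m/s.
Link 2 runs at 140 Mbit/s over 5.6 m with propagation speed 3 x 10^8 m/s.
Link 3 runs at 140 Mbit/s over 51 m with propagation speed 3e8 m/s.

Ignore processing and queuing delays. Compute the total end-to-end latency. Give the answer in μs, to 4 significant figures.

L = 1250 × 8 = 10000 bits.
Transmission delay per hop = L/R = 10000/140000000 = 71.4286 μs; 3 hops → 214.286 μs.
Propagation delays (d/s per hop): 0.168333, 0.0186667, 0.17 μs; sum = 0.357 μs.
End-to-end = 214.6 μs.

214.6 μs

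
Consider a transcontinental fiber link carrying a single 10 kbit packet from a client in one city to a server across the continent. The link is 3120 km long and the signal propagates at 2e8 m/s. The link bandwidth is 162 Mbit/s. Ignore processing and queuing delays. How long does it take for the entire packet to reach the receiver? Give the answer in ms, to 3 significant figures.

L = 10000 bits.
Transmission delay = L/R = 10000 / 162000000 = 0.0617284 ms.
Propagation delay = d/s = 3120000 m / 200000000 m/s = 15.6 ms.
Total = 15.7 ms.

15.7 ms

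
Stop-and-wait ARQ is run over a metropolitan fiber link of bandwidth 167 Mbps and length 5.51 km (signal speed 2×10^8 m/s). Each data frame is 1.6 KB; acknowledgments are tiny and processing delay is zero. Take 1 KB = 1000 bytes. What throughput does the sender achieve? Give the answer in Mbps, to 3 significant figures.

t_tx = L/R = 12800/167000000 = 7.66467e-05 s.
t_prop = 5510/200000000 = 2.755e-05 s; RTT = 5.51e-05 s.
Cycle = t_tx + RTT = 0.000131747 s.
Throughput = L / cycle = 12800 / 0.000131747 = 97.2 Mbps.

97.2 Mbps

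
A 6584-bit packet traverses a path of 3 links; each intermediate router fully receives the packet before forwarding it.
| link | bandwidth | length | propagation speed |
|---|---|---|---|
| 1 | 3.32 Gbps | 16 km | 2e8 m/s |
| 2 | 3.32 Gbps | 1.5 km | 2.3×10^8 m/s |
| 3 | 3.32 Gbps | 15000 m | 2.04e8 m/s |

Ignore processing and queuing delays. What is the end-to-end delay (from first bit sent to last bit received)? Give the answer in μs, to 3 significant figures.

166 μs

Transmission delay per hop = L/R = 6584/3320000000 = 1.98313 μs; 3 hops → 5.9494 μs.
Propagation delays (d/s per hop): 80, 6.52174, 73.5294 μs; sum = 160.051 μs.
End-to-end = 166 μs.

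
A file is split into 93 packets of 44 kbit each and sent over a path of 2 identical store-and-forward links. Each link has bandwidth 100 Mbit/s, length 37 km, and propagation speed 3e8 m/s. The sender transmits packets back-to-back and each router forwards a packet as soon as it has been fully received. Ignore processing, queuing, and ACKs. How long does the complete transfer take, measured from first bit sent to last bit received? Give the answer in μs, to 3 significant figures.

41600 μs

Per-hop transmission t_tx = L/R = 44000/100000000 = 440 μs.
Per-hop propagation t_prop = 37000/300000000 = 123.333 μs.
Pipeline fill: first packet needs 2·t_tx to clear all hops; remaining 92 packets each add one t_tx.
Total = (2+93-1)·t_tx + 2·t_prop = 94·440 + 2·123.333 = 41600 μs.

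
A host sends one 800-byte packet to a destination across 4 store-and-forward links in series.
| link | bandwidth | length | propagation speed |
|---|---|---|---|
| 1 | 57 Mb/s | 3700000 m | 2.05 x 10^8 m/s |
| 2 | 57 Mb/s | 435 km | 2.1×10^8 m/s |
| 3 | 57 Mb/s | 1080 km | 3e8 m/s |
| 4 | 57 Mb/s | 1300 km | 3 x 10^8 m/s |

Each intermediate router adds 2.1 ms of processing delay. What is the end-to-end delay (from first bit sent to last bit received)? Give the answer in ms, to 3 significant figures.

34.8 ms

L = 800 × 8 = 6400 bits.
Transmission delay per hop = L/R = 6400/57000000 = 0.112281 ms; 4 hops → 0.449123 ms.
Propagation delays (d/s per hop): 18.0488, 2.07143, 3.6, 4.33333 ms; sum = 28.0535 ms.
Processing at 3 router(s): 3 × 2.1 ms = 6.3 ms.
End-to-end = 34.8 ms.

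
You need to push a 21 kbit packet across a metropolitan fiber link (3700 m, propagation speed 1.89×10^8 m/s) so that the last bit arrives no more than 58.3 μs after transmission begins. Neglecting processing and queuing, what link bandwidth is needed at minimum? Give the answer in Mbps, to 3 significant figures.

Propagation delay = 3700 / 189000000 = 19.5767 μs.
Transmission budget = 58.3 − 19.5767 = 38.7233 μs.
R ≥ L / t_tx = 21000 bits / 3.87233e-05 s = 542 Mbps.

542 Mbps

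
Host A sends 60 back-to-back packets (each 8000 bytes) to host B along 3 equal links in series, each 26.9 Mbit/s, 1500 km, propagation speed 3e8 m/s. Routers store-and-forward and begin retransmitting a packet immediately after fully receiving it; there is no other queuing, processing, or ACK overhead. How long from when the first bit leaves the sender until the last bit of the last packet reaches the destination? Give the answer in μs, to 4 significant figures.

162500 μs

Per-hop transmission t_tx = L/R = 64000/26900000 = 2379.18 μs.
Per-hop propagation t_prop = 1500000/300000000 = 5000 μs.
Pipeline fill: first packet needs 3·t_tx to clear all hops; remaining 59 packets each add one t_tx.
Total = (3+60-1)·t_tx + 3·t_prop = 62·2379.18 + 3·5000 = 162500 μs.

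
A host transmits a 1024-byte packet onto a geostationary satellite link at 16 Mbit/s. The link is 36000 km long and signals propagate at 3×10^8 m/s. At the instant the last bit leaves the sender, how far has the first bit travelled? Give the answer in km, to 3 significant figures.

t_tx = L/R = 8192/16000000 = 0.000512 s.
Distance = s × t_tx = 300000000 × 0.000512 = 154 km.

154 km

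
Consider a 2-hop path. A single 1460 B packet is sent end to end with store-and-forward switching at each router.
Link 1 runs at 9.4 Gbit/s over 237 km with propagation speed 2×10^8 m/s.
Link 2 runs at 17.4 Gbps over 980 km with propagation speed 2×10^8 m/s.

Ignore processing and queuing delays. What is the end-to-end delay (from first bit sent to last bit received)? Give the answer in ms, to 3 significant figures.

6.09 ms

L = 1460 × 8 = 11680 bits.
Transmission delays (L/R per hop): 0.00124255, 0.000671264 ms; sum = 0.00191382 ms.
Propagation delays (d/s per hop): 1.185, 4.9 ms; sum = 6.085 ms.
End-to-end = 6.09 ms.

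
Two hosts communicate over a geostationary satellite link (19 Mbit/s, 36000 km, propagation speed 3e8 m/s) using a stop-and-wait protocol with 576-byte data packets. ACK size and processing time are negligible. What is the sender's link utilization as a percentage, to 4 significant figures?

0.1010 %

t_tx = L/R = 4608/19000000 = 0.000242526 s.
t_prop = 36000000/300000000 = 0.12 s; RTT = 0.24 s.
Cycle = t_tx + RTT = 0.240243 s.
Utilization = t_tx / cycle = 0.000242526/0.240243 = 0.1010 %.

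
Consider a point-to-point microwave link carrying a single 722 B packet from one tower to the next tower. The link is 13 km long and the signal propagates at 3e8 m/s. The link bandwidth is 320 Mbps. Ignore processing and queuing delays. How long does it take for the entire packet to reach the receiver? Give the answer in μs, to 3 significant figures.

L = 722 × 8 = 5776 bits.
Transmission delay = L/R = 5776 / 320000000 = 18.05 μs.
Propagation delay = d/s = 13000 m / 300000000 m/s = 43.3333 μs.
Total = 61.4 μs.

61.4 μs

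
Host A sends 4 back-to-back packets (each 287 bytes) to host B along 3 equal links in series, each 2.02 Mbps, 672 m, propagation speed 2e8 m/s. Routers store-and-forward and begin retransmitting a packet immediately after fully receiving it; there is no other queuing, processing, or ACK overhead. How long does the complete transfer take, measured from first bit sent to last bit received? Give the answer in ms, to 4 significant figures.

Per-hop transmission t_tx = L/R = 2296/2020000 = 1.13663 ms.
Per-hop propagation t_prop = 672/200000000 = 0.00336 ms.
Pipeline fill: first packet needs 3·t_tx to clear all hops; remaining 3 packets each add one t_tx.
Total = (3+4-1)·t_tx + 3·t_prop = 6·1.13663 + 3·0.00336 = 6.830 ms.

6.830 ms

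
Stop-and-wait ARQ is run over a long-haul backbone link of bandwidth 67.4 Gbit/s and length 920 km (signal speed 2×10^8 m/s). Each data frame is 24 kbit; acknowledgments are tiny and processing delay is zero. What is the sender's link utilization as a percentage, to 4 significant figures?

t_tx = L/R = 24000/6.74e+10 = 3.56083e-07 s.
t_prop = 920000/200000000 = 0.0046 s; RTT = 0.0092 s.
Cycle = t_tx + RTT = 0.00920036 s.
Utilization = t_tx / cycle = 3.56083e-07/0.00920036 = 0.003870 %.

0.003870 %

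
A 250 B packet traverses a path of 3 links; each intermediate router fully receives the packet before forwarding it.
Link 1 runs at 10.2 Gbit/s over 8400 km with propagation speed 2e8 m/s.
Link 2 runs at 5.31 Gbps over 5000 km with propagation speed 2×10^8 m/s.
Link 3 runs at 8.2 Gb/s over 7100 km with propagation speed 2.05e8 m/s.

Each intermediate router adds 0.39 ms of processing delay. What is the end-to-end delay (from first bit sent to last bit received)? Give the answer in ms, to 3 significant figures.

L = 250 × 8 = 2000 bits.
Transmission delays (L/R per hop): 0.000196078, 0.000376648, 0.000243902 ms; sum = 0.000816629 ms.
Propagation delays (d/s per hop): 42, 25, 34.6341 ms; sum = 101.634 ms.
Processing at 2 router(s): 2 × 0.39 ms = 0.78 ms.
End-to-end = 102 ms.

102 ms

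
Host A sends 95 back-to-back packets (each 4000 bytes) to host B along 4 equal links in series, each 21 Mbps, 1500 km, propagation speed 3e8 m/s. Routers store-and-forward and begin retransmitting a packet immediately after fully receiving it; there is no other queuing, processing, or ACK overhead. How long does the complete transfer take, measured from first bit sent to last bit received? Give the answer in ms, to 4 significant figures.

169.3 ms

Per-hop transmission t_tx = L/R = 32000/21000000 = 1.52381 ms.
Per-hop propagation t_prop = 1500000/300000000 = 5 ms.
Pipeline fill: first packet needs 4·t_tx to clear all hops; remaining 94 packets each add one t_tx.
Total = (4+95-1)·t_tx + 4·t_prop = 98·1.52381 + 4·5 = 169.3 ms.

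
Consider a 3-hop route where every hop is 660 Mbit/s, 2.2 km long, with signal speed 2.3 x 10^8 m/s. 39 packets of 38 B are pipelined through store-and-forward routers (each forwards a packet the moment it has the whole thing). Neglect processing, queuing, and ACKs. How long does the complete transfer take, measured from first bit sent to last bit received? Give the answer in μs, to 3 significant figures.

Per-hop transmission t_tx = L/R = 304/660000000 = 0.460606 μs.
Per-hop propagation t_prop = 2200/2.3e+08 = 9.56522 μs.
Pipeline fill: first packet needs 3·t_tx to clear all hops; remaining 38 packets each add one t_tx.
Total = (3+39-1)·t_tx + 3·t_prop = 41·0.460606 + 3·9.56522 = 47.6 μs.

47.6 μs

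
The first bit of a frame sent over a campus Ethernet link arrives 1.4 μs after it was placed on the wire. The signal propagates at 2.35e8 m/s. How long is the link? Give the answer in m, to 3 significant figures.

329 m

d = s × t_prop = 235000000 × 1.4e-06 = 329 m.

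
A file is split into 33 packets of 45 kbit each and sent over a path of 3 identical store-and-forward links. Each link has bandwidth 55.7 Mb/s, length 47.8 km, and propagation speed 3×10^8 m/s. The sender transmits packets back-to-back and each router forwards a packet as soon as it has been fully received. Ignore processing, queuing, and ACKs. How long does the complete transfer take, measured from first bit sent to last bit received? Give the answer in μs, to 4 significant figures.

Per-hop transmission t_tx = L/R = 45000/55700000 = 807.899 μs.
Per-hop propagation t_prop = 47800/300000000 = 159.333 μs.
Pipeline fill: first packet needs 3·t_tx to clear all hops; remaining 32 packets each add one t_tx.
Total = (3+33-1)·t_tx + 3·t_prop = 35·807.899 + 3·159.333 = 28750 μs.

28750 μs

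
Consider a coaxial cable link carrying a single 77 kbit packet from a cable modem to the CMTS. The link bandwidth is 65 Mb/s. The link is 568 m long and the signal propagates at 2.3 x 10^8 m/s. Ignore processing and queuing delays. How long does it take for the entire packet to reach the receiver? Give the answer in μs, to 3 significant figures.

1190 μs

L = 77000 bits.
Transmission delay = L/R = 77000 / 65000000 = 1184.62 μs.
Propagation delay = d/s = 568 m / 2.3e+08 m/s = 2.46957 μs.
Total = 1190 μs.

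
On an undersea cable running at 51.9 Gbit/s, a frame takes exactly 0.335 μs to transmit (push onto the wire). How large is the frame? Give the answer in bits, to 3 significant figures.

L = R × t_tx = 51900000000 b/s × 3.35e-07 s = 17386.5 bits.

17400 bits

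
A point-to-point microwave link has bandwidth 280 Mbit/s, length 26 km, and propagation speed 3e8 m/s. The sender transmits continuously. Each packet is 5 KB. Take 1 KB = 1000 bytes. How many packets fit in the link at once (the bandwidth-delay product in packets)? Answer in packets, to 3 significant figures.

Propagation delay = 26000 / 300000000 = 8.66667e-05 s.
BDP = R × t_prop = 280000000 × 8.66667e-05 = 24266.7 bits.
In packets of 40000 bits: 0.607 packets.

0.607 packets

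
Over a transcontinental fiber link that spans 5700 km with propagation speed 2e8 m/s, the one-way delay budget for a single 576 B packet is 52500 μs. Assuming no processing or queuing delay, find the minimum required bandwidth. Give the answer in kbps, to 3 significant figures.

192 kbps

L = 4608 bits.
Propagation delay = 5700000 / 200000000 = 28500 μs.
Transmission budget = 52500 − 28500 = 24000 μs.
R ≥ L / t_tx = 4608 bits / 0.024 s = 192 kbps.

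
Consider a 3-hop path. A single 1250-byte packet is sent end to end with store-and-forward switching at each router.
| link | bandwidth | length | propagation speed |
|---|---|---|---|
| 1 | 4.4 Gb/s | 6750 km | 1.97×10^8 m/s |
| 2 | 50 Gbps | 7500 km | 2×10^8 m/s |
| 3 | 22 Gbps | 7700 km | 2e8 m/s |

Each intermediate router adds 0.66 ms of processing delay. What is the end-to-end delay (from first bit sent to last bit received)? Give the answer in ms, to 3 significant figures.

L = 1250 × 8 = 10000 bits.
Transmission delays (L/R per hop): 0.00227273, 0.0002, 0.000454545 ms; sum = 0.00292727 ms.
Propagation delays (d/s per hop): 34.264, 37.5, 38.5 ms; sum = 110.264 ms.
Processing at 2 router(s): 2 × 0.66 ms = 1.32 ms.
End-to-end = 112 ms.

112 ms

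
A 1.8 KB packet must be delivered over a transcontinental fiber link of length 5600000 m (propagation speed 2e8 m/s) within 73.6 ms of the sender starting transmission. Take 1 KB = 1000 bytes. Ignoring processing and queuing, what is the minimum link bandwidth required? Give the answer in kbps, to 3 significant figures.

L = 14400 bits.
Propagation delay = 5600000 / 200000000 = 28 ms.
Transmission budget = 73.6 − 28 = 45.6 ms.
R ≥ L / t_tx = 14400 bits / 0.0456 s = 316 kbps.

316 kbps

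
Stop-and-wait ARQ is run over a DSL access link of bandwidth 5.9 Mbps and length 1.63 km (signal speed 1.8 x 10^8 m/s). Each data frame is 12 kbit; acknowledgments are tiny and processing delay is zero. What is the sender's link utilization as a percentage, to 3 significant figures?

99.1 %

t_tx = L/R = 12000/5900000 = 0.0020339 s.
t_prop = 1630/180000000 = 9.05556e-06 s; RTT = 1.81111e-05 s.
Cycle = t_tx + RTT = 0.00205201 s.
Utilization = t_tx / cycle = 0.0020339/0.00205201 = 99.1 %.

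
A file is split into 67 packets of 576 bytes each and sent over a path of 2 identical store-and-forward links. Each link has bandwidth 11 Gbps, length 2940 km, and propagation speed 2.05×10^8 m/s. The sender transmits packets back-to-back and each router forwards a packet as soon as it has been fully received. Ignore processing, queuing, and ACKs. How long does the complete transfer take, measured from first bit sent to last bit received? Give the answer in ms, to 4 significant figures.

Per-hop transmission t_tx = L/R = 4608/11000000000 = 0.000418909 ms.
Per-hop propagation t_prop = 2940000/2.05e+08 = 14.3415 ms.
Pipeline fill: first packet needs 2·t_tx to clear all hops; remaining 66 packets each add one t_tx.
Total = (2+67-1)·t_tx + 2·t_prop = 68·0.000418909 + 2·14.3415 = 28.71 ms.

28.71 ms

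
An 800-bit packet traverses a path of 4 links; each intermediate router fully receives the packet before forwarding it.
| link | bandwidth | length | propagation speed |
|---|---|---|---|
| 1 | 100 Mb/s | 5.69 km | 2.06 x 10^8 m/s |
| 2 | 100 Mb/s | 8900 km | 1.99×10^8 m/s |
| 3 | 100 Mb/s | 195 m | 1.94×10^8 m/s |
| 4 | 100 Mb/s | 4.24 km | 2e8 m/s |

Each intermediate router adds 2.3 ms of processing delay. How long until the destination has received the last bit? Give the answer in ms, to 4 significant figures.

Transmission delay per hop = L/R = 800/100000000 = 0.008 ms; 4 hops → 0.032 ms.
Propagation delays (d/s per hop): 0.0276214, 44.7236, 0.00100515, 0.0212 ms; sum = 44.7734 ms.
Processing at 3 router(s): 3 × 2.3 ms = 6.9 ms.
End-to-end = 51.71 ms.

51.71 ms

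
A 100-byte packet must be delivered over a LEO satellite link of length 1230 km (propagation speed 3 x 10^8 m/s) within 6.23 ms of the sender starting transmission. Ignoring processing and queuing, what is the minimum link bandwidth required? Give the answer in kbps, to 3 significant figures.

L = 800 bits.
Propagation delay = 1230000 / 300000000 = 4.1 ms.
Transmission budget = 6.23 − 4.1 = 2.13 ms.
R ≥ L / t_tx = 800 bits / 0.00213 s = 376 kbps.

376 kbps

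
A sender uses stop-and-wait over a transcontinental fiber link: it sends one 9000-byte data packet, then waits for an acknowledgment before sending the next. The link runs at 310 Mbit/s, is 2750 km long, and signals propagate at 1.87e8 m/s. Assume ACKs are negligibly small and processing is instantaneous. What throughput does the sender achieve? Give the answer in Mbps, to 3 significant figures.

2.43 Mbps

t_tx = L/R = 72000/310000000 = 0.000232258 s.
t_prop = 2750000/187000000 = 0.0147059 s; RTT = 0.0294118 s.
Cycle = t_tx + RTT = 0.029644 s.
Throughput = L / cycle = 72000 / 0.029644 = 2.43 Mbps.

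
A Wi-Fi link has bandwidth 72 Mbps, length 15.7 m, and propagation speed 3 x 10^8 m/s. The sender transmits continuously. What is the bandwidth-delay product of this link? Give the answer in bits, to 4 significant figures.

Propagation delay = 15.7 / 300000000 = 5.23333e-08 s.
BDP = R × t_prop = 72000000 × 5.23333e-08 = 3.768 bits.

3.768 bits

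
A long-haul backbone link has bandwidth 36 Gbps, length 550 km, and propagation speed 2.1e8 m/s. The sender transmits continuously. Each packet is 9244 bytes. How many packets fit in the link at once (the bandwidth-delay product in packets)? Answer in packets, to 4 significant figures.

Propagation delay = 550000 / 210000000 = 0.00261905 s.
BDP = R × t_prop = 36000000000 × 0.00261905 = 94285700 bits.
In packets of 73952 bits: 1275 packets.

1275 packets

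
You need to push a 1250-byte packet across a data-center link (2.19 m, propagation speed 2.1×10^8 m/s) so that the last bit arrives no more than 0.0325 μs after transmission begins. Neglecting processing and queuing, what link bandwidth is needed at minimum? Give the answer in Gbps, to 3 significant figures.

L = 10000 bits.
Propagation delay = 2.19 / 210000000 = 0.0104286 μs.
Transmission budget = 0.0325 − 0.0104286 = 0.0220714 μs.
R ≥ L / t_tx = 10000 bits / 2.20714e-08 s = 453 Gbps.

453 Gbps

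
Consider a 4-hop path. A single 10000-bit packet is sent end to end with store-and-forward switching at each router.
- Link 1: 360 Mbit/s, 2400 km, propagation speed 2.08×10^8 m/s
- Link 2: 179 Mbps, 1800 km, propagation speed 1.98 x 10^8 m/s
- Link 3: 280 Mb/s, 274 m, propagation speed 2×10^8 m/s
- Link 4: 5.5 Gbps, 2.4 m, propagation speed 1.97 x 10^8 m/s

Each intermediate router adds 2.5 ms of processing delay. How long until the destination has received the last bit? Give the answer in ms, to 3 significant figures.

28.3 ms

Transmission delays (L/R per hop): 0.0277778, 0.0558659, 0.0357143, 0.00181818 ms; sum = 0.121176 ms.
Propagation delays (d/s per hop): 11.5385, 9.09091, 0.00137, 1.21827e-05 ms; sum = 20.6308 ms.
Processing at 3 router(s): 3 × 2.5 ms = 7.5 ms.
End-to-end = 28.3 ms.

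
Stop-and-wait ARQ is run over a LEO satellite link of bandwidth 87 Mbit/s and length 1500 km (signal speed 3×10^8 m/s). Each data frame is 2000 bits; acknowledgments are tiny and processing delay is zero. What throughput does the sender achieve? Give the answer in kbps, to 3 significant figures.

t_tx = L/R = 2000/87000000 = 2.29885e-05 s.
t_prop = 1500000/300000000 = 0.005 s; RTT = 0.01 s.
Cycle = t_tx + RTT = 0.010023 s.
Throughput = L / cycle = 2000 / 0.010023 = 200 kbps.

200 kbps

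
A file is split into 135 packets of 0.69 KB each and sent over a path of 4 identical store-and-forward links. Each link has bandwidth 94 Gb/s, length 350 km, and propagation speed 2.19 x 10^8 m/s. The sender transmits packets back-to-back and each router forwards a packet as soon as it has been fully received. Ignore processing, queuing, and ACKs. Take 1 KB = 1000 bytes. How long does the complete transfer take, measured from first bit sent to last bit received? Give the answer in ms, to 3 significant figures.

Per-hop transmission t_tx = L/R = 5520/94000000000 = 5.87234e-05 ms.
Per-hop propagation t_prop = 350000/219000000 = 1.59817 ms.
Pipeline fill: first packet needs 4·t_tx to clear all hops; remaining 134 packets each add one t_tx.
Total = (4+135-1)·t_tx + 4·t_prop = 138·5.87234e-05 + 4·1.59817 = 6.40 ms.

6.40 ms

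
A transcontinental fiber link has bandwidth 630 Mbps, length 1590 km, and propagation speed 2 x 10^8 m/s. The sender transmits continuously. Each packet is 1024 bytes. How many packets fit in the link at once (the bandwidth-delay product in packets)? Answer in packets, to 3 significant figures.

611 packets

Propagation delay = 1590000 / 200000000 = 0.00795 s.
BDP = R × t_prop = 630000000 × 0.00795 = 5008500 bits.
In packets of 8192 bits: 611 packets.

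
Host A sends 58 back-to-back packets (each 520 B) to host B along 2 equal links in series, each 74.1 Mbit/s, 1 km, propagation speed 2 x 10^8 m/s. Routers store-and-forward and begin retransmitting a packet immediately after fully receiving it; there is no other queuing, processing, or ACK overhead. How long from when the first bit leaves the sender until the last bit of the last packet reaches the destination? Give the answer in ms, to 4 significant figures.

3.322 ms

Per-hop transmission t_tx = L/R = 4160/74100000 = 0.0561404 ms.
Per-hop propagation t_prop = 1000/200000000 = 0.005 ms.
Pipeline fill: first packet needs 2·t_tx to clear all hops; remaining 57 packets each add one t_tx.
Total = (2+58-1)·t_tx + 2·t_prop = 59·0.0561404 + 2·0.005 = 3.322 ms.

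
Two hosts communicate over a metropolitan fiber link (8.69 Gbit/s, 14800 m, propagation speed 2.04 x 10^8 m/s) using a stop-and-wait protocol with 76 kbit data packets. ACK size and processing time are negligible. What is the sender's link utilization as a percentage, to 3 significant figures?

t_tx = L/R = 76000/8690000000 = 8.74568e-06 s.
t_prop = 14800/204000000 = 7.2549e-05 s; RTT = 0.000145098 s.
Cycle = t_tx + RTT = 0.000153844 s.
Utilization = t_tx / cycle = 8.74568e-06/0.000153844 = 5.68 %.

5.68 %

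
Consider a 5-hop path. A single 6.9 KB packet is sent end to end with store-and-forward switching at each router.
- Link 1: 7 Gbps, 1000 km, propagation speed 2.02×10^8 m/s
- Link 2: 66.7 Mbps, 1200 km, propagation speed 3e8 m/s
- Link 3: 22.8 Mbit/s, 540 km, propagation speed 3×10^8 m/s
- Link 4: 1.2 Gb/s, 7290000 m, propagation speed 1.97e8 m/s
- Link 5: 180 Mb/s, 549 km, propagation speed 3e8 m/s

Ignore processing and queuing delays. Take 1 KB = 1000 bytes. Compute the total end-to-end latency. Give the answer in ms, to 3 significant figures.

L = 55200 bits.
Transmission delays (L/R per hop): 0.00788571, 0.827586, 2.42105, 0.046, 0.306667 ms; sum = 3.60919 ms.
Propagation delays (d/s per hop): 4.9505, 4, 1.8, 37.0051, 1.83 ms; sum = 49.5856 ms.
End-to-end = 53.2 ms.

53.2 ms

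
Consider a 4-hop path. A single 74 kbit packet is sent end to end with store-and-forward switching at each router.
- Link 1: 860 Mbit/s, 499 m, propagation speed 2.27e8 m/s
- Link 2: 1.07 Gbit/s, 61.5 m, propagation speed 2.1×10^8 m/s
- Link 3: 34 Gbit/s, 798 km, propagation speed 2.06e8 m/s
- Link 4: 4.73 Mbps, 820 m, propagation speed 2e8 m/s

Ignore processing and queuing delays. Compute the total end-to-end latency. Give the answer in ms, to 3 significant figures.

L = 74000 bits.
Transmission delays (L/R per hop): 0.0860465, 0.0691589, 0.00217647, 15.6448 ms; sum = 15.8022 ms.
Propagation delays (d/s per hop): 0.00219824, 0.000292857, 3.87379, 0.0041 ms; sum = 3.88038 ms.
End-to-end = 19.7 ms.

19.7 ms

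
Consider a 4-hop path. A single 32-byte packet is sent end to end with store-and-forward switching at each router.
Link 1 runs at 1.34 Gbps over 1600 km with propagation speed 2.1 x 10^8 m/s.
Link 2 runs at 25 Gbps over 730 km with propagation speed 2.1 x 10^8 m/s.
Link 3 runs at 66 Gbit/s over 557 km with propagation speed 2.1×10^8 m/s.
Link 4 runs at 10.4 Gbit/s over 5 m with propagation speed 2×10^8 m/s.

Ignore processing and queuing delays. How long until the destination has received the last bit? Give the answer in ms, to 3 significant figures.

13.7 ms

L = 32 × 8 = 256 bits.
Transmission delays (L/R per hop): 0.000191045, 1.024e-05, 3.87879e-06, 2.46154e-05 ms; sum = 0.000229779 ms.
Propagation delays (d/s per hop): 7.61905, 3.47619, 2.65238, 2.5e-05 ms; sum = 13.7476 ms.
End-to-end = 13.7 ms.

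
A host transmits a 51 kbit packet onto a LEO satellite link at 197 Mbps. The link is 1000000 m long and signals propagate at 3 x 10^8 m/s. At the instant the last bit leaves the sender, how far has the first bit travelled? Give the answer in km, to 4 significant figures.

77.66 km

t_tx = L/R = 51000/197000000 = 0.000258883 s.
Distance = s × t_tx = 300000000 × 0.000258883 = 77.66 km.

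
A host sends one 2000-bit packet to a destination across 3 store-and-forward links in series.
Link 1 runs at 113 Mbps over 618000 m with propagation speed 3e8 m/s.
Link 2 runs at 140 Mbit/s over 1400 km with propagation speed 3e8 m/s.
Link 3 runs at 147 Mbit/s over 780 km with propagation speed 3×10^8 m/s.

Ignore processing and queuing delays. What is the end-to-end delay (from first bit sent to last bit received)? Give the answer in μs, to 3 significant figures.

9370 μs

Transmission delays (L/R per hop): 17.6991, 14.2857, 13.6054 μs; sum = 45.5903 μs.
Propagation delays (d/s per hop): 2060, 4666.67, 2600 μs; sum = 9326.67 μs.
End-to-end = 9370 μs.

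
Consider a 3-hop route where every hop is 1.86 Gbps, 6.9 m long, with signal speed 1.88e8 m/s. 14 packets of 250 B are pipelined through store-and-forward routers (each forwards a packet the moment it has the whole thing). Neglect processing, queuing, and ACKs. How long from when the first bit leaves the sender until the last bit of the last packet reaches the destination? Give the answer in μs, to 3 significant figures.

17.3 μs

Per-hop transmission t_tx = L/R = 2000/1860000000 = 1.07527 μs.
Per-hop propagation t_prop = 6.9/188000000 = 0.0367021 μs.
Pipeline fill: first packet needs 3·t_tx to clear all hops; remaining 13 packets each add one t_tx.
Total = (3+14-1)·t_tx + 3·t_prop = 16·1.07527 + 3·0.0367021 = 17.3 μs.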